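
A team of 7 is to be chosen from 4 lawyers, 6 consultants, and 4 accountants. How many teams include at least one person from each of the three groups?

3184

Unrestricted: C(14,7) = 3432 ways to pick any 7 of the 14.
Subtract selections that omit an entire group: no lawyers → C(10,7) = 120; no consultants → C(8,7) = 8; no accountants → C(10,7) = 120.
Add back selections omitting two groups (i.e. drawn from a single group): C(4,7) + C(6,7) + C(4,7) = 0.
By inclusion–exclusion: 3432 − 248 + 0 = 3184.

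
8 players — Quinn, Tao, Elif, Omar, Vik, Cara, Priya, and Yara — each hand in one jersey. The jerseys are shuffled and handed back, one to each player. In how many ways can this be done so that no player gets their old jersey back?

14833

This is the derangement count D_8: permutations of 8 items with no fixed point.
By inclusion–exclusion this is Σ_{j=0}^{8} (−1)^j C(8,j)·(8−j)!.
Computing: 40320 − 40320 + 20160 − 6720 + 1680 − 336 + 56 − 8 + 1 = 14833.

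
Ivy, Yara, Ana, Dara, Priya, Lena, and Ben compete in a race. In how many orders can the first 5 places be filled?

2520

There are 7 choices for 1st place, 6 for 2nd, and so on down to 3 for position 5.
That gives 7 × 6 × 5 × 4 × 3 = 2520.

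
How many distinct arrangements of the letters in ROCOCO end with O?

With the last slot taken by O, it remains to arrange the other 5 letters (RCOCO).
Those 5 letters have C appearing twice and O appearing twice, giving (5)!/(2!·2!) = 30.

30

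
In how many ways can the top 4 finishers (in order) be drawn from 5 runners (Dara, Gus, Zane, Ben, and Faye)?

120

This is an ordered selection of 4 from 5: P(5,4).
That gives 5 × 4 × 3 × 2 = 120.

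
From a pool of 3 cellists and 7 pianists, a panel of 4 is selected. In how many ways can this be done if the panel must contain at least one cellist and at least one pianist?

175

With no constraint there are C(10,4) = 210 possible selections.
Subtract selections that omit an entire group: no cellists → C(7,4) = 35; no pianists → C(3,4) = 0.
Both groups omitted at once is impossible, so 210 − 35 = 175.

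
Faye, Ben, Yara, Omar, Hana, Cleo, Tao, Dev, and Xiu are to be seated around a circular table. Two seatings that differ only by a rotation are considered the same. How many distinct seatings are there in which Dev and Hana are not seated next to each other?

30240

All circular seatings of 9 people number (8)! = 40320.
Seatings with Dev beside Hana: treat them as a block with 2 internal orders, giving 2 × (7)! = 10080.
Subtracting, 40320 − 10080 = 30240.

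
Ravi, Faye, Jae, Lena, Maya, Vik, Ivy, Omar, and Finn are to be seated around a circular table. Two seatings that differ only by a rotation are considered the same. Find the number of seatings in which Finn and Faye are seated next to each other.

10080

Glue Finn and Faye into a block (2 internal orders). Seating 8 units around a circle gives (7)! arrangements.
So 2 × (7)! = 2 × 5040 = 10080.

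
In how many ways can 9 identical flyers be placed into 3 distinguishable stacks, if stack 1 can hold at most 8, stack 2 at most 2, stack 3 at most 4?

By stars and bars, unrestricted non-negative solutions to x_1+…+x_3 = 9 number C(9+2,2) = 55.
Subtract solutions that violate a single cap (substitute x_i' = x_i − (cap_i+1)): x_1 ≥ 9 gives C(2,2) = 1; x_2 ≥ 3 gives C(8,2) = 28; x_3 ≥ 5 gives C(6,2) = 15. Together 44.
Add back pairs where two caps are both exceeded: 0 + 0 + 3 = 3.
By inclusion–exclusion the count is 55 − 44 + 3 = 14.

14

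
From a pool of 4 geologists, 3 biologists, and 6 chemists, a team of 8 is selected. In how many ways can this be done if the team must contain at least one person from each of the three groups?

Unrestricted: C(13,8) = 1287 ways to pick any 8 of the 13.
Subtract selections that omit an entire group: no geologists → C(9,8) = 9; no biologists → C(10,8) = 45; no chemists → C(7,8) = 0.
Add back selections omitting two groups (i.e. drawn from a single group): C(4,8) + C(3,8) + C(6,8) = 0.
By inclusion–exclusion: 1287 − 54 + 0 = 1233.

1233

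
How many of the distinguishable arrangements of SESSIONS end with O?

Fix O in the last position and arrange the remaining 7 letters.
Those 7 letters have S appearing 4 times, giving (7)!/(4!) = 210.

210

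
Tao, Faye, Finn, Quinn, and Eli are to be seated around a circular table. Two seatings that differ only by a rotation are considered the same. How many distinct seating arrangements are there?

24

Around a circle, 5 distinct people have 5!/5 = (4)! = 24 rotationally distinct seatings.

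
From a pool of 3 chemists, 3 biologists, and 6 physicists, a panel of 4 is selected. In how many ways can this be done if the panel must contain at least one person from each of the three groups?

243

Unrestricted: C(12,4) = 495 ways to pick any 4 of the 12.
Subtract selections that omit an entire group: no chemists → C(9,4) = 126; no biologists → C(9,4) = 126; no physicists → C(6,4) = 15.
Add back selections omitting two groups (i.e. drawn from a single group): C(3,4) + C(3,4) + C(6,4) = 15.
By inclusion–exclusion: 495 − 267 + 15 = 243.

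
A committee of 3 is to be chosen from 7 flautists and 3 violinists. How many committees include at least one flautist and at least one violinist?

84

Total 3-person selections from all 10: C(10,3) = 120.
Subtract selections that omit an entire group: no flautists → C(3,3) = 1; no violinists → C(7,3) = 35.
Both groups omitted at once is impossible, so 120 − 36 = 84.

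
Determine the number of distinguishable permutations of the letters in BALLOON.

BALLOON has 7 letters with L appearing twice and O appearing twice.
Dividing 7! = 5040 by 2!·2! = 4 for the repeated letters gives 1260.

1260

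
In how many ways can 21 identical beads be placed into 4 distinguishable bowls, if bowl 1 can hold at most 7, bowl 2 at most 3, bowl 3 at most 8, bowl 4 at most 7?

34

Without the upper bounds there are C(24,3) = 2024 ways to split 21 among 4 bowls.
Subtract solutions that violate a single cap (substitute x_i' = x_i − (cap_i+1)): x_1 ≥ 8 gives C(16,3) = 560; x_2 ≥ 4 gives C(20,3) = 1140; x_3 ≥ 9 gives C(15,3) = 455; x_4 ≥ 8 gives C(16,3) = 560. Together 2715.
Add back pairs where two caps are both exceeded: 220 + 35 + 56 + 165 + 220 + 35 = 731.
Subtract triples: 1 + 4 + 0 + 1 = 6.
By inclusion–exclusion the count is 2024 − 2715 + 731 − 6 = 34.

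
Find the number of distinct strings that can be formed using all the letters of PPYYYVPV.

560

The 8 letters of PPYYYVPV have repeats: P appearing 3 times, V appearing twice, and Y appearing 3 times.
The number of distinct arrangements is 8!/(3!·3!·2!) = 40320/72 = 560.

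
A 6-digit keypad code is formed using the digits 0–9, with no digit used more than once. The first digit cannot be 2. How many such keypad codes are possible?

The first digit has 10−1 = 9 choices (anything except 2).
The remaining 5 digits are filled from the other 9 symbols without repetition: 9 × 8 × 7 × 6 × 5 = 15120.
Total: 9 × 15120 = 136080.

136080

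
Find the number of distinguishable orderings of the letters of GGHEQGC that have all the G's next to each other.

120

Treat the 3 copies of G as a single block. The multiset to arrange is then {GGG, C, E, H, Q}, 5 items in all.
All 5 items are distinct, so there are (5)! = 120 arrangements.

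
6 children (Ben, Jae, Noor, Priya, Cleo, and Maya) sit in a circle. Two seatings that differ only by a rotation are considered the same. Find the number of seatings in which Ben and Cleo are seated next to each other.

Glue Ben and Cleo into a block (2 internal orders). Seating 5 units around a circle gives (4)! arrangements.
So 2 × (4)! = 2 × 24 = 48.

48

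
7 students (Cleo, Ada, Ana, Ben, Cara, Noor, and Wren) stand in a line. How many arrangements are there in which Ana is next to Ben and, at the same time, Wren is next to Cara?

Treat {Ana,Ben} as one block (2 orders) and {Wren,Cara} as another (2 orders).
That leaves 5 units to arrange: 2 × 2 × 5! = 4 × 120 = 480.

480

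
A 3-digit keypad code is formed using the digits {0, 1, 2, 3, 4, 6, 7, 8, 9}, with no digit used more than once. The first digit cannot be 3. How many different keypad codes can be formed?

448

The first digit has 9−1 = 8 choices (anything except 3).
The remaining 2 digits are filled from the other 8 symbols without repetition: 8 × 7 = 56.
Total: 8 × 56 = 448.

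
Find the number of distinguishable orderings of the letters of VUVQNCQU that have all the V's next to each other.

1260

Treat the 2 copies of V as a single block. The multiset to arrange is then {VV, C, N, Q, Q, U, U}, 7 items in all.
That gives (7)!/(2!·2!) = 1260 arrangements.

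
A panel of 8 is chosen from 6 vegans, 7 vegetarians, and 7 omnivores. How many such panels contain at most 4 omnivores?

Split by how many omnivores are chosen (0 through 4).
Sum: C(7,0)·C(13,8) + C(7,1)·C(13,7) + C(7,2)·C(13,6) + C(7,3)·C(13,5) + C(7,4)·C(13,4) = 1287 + 12012 + 36036 + 45045 + 25025 = 119405.

119405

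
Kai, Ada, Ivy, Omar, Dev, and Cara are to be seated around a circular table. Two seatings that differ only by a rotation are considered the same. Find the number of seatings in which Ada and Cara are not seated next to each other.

Without the restriction there are (5)! = 120 seatings.
Those with Ada next to Cara: fuse the pair into one unit and seat 5 units around a circle — 2·(4)! = 48.
Subtracting, 120 − 48 = 72.

72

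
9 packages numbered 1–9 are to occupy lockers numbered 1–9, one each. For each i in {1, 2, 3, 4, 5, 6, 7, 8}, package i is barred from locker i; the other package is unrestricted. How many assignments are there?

148329

Let Aᵢ (for 1 ≤ i ≤ 8) be the placements that put package i in its forbidden locker. Any j of these fix j positions, leaving (9−j)! ways to fill the rest, and there are C(8,j) ways to pick which j.
By inclusion–exclusion, the number of valid placements is Σ_{j=0}^{8} (−1)^j C(8,j)·(9−j)!.
Computing: 362880 − 322560 + 141120 − 40320 + 8400 − 1344 + 168 − 16 + 1 = 148329.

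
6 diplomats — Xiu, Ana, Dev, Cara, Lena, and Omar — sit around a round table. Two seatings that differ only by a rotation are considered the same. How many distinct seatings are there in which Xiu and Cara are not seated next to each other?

Without the restriction there are (5)! = 120 seatings.
Those with Xiu next to Cara: fuse the pair into one unit and seat 5 units around a circle — 2·(4)! = 48.
Subtracting, 120 − 48 = 72.

72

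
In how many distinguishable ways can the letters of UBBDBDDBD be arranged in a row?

The 9 letters of UBBDBDDBD have repeats: B appearing 4 times and D appearing 4 times.
So there are 9! / (4!·4!) = 630 distinguishable arrangements.

630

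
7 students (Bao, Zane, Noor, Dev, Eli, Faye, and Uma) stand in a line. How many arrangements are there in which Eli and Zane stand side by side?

1440

Treat {Eli, Zane} as a single unit. There are 6 units to order, and the pair itself can be ordered 2 ways.
So the count is 2·(6)! = 1440.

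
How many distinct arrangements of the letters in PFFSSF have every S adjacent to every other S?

Treat the 2 copies of S as a single block. The multiset to arrange is then {SS, F, F, F, P}, 5 items in all.
That gives (5)!/(3!) = 20 arrangements.

20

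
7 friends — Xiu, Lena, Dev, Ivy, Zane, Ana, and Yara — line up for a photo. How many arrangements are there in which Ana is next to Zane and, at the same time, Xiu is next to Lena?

480

Treat {Ana,Zane} as one block (2 orders) and {Xiu,Lena} as another (2 orders).
That leaves 5 units to arrange: 2 × 2 × 5! = 4 × 120 = 480.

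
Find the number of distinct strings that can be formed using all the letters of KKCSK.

Letter multiplicities in KKCSK: C×1, K×3, S×1.
The number of distinct arrangements is 5!/(3!) = 120/6 = 20.

20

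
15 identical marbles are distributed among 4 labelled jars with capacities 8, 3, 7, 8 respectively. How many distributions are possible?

Without the upper bounds there are C(18,3) = 816 ways to split 15 among 4 jars.
Subtract solutions that violate a single cap (substitute x_i' = x_i − (cap_i+1)): x_1 ≥ 9 gives C(9,3) = 84; x_2 ≥ 4 gives C(14,3) = 364; x_3 ≥ 8 gives C(10,3) = 120; x_4 ≥ 9 gives C(9,3) = 84. Together 652.
Add back pairs where two caps are both exceeded: 10 + 0 + 0 + 20 + 10 + 0 = 40.
By inclusion–exclusion the count is 816 − 652 + 40 = 204.

204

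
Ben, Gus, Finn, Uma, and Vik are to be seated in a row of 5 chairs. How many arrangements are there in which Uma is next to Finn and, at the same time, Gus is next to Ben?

24

Treat {Uma,Finn} as one block (2 orders) and {Gus,Ben} as another (2 orders).
That leaves 3 units to arrange: 2 × 2 × 3! = 4 × 6 = 24.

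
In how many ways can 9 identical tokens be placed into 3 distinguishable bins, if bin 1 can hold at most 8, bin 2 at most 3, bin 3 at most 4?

19

Without the upper bounds there are C(11,2) = 55 ways to split 9 among 3 bins.
Subtract solutions that violate a single cap (substitute x_i' = x_i − (cap_i+1)): x_1 ≥ 9 gives C(2,2) = 1; x_2 ≥ 4 gives C(7,2) = 21; x_3 ≥ 5 gives C(6,2) = 15. Together 37.
Add back pairs where two caps are both exceeded: 0 + 0 + 1 = 1.
By inclusion–exclusion the count is 55 − 37 + 1 = 19.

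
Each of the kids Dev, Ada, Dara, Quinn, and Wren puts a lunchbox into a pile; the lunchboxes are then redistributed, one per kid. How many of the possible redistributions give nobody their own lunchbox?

Count assignments avoiding every fixed point. For any j of the 5 kids fixed to their own lunchbox, the other 5−j can be arranged in (5−j)! ways.
By inclusion–exclusion this is Σ_{j=0}^{5} (−1)^j C(5,j)·(5−j)!.
Computing: 120 − 120 + 60 − 20 + 5 − 1 = 44.

44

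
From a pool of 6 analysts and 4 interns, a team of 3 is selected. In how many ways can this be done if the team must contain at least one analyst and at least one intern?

96

Total 3-person selections from all 10: C(10,3) = 120.
Selections missing a whole group: no analysts → C(4,3) = 4; no interns → C(6,3) = 20.
Both groups omitted at once is impossible, so 120 − 24 = 96.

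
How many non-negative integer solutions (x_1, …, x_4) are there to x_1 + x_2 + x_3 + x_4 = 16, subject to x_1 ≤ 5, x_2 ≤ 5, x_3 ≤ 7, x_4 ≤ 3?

34

By stars and bars, unrestricted non-negative solutions to x_1+…+x_4 = 16 number C(16+3,3) = 969.
Subtract solutions that violate a single cap (substitute x_i' = x_i − (cap_i+1)): x_1 ≥ 6 gives C(13,3) = 286; x_2 ≥ 6 gives C(13,3) = 286; x_3 ≥ 8 gives C(11,3) = 165; x_4 ≥ 4 gives C(15,3) = 455. Together 1192.
Add back pairs where two caps are both exceeded: 35 + 10 + 84 + 10 + 84 + 35 = 258.
Subtract triples: 0 + 1 + 0 + 0 = 1.
By inclusion–exclusion the count is 969 − 1192 + 258 − 1 = 34.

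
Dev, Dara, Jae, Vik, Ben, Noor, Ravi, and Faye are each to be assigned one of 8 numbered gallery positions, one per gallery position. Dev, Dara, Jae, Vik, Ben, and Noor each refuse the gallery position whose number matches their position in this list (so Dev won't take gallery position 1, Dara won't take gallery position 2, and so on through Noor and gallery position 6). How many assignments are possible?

18806

Let Aᵢ (for 1 ≤ i ≤ 6) be the placements that put person i in their forbidden gallery position. Any j of these fix j positions, leaving (8−j)! ways to fill the rest, and there are C(6,j) ways to pick which j.
By inclusion–exclusion, the number of valid placements is Σ_{j=0}^{6} (−1)^j C(6,j)·(8−j)!.
Computing: 40320 − 30240 + 10800 − 2400 + 360 − 36 + 2 = 18806.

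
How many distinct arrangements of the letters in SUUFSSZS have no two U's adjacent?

Total arrangements of SUUFSSZS: 8!/(4!·2!) = 840.
Arrangements with the U's together: treat UU as one letter, giving (7)!/(4!) = 210.
Subtracting, 840 − 210 = 630 arrangements keep the U's apart.

630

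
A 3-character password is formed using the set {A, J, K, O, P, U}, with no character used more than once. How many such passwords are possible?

This is a permutation of 3 out of 6: P(6,3) = 6!/3!.
That product is 6 × 5 × 4 = 120.

120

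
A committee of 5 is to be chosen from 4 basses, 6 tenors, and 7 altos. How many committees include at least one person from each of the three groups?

With no constraint there are C(17,5) = 6188 possible selections.
Subtract selections that omit an entire group: no basses → C(13,5) = 1287; no tenors → C(11,5) = 462; no altos → C(10,5) = 252.
Add back selections omitting two groups (i.e. drawn from a single group): C(4,5) + C(6,5) + C(7,5) = 27.
By inclusion–exclusion: 6188 − 2001 + 27 = 4214.

4214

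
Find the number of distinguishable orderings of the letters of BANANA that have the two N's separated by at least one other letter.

40

Total arrangements of BANANA: 6!/(3!·2!) = 60.
Arrangements with the N's together: treat NN as one letter, giving (5)!/(3!) = 20.
Hence 60 − 20 = 40.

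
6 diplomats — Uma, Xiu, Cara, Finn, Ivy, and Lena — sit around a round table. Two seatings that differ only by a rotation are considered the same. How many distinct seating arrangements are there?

120

Fix one person's seat to break rotational symmetry; the remaining 5 people can be arranged in (5)! = 120 ways.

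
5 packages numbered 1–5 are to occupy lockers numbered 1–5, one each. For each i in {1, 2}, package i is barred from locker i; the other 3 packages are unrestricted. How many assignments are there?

Let Aᵢ (for i ∈ {1, 2}) be the placements that put package i in its forbidden locker. Any j of these fix j positions, leaving (5−j)! ways to fill the rest, and there are C(2,j) ways to pick which j.
By inclusion–exclusion, the number of valid placements is Σ_{j=0}^{2} (−1)^j C(2,j)·(5−j)!.
Computing: 120 − 48 + 6 = 78.

78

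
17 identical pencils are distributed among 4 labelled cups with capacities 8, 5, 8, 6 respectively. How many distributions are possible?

Without the upper bounds there are C(20,3) = 1140 ways to split 17 among 4 cups.
Subtract solutions that violate a single cap (substitute x_i' = x_i − (cap_i+1)): x_1 ≥ 9 gives C(11,3) = 165; x_2 ≥ 6 gives C(14,3) = 364; x_3 ≥ 9 gives C(11,3) = 165; x_4 ≥ 7 gives C(13,3) = 286. Together 980.
Add back pairs where two caps are both exceeded: 10 + 0 + 4 + 10 + 35 + 4 = 63.
By inclusion–exclusion the count is 1140 − 980 + 63 = 223.

223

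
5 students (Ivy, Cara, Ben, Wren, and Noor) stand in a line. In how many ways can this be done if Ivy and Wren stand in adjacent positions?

Place the 3 others and the Ivy-Wren pair as 4 objects in a line; the pair has 2 internal arrangements.
So the count is 2·(4)! = 48.

48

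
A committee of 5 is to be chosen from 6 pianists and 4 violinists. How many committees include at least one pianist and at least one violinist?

Total 5-person selections from all 10: C(10,5) = 252.
Selections missing a whole group: no pianists → C(4,5) = 0; no violinists → C(6,5) = 6.
Both groups omitted at once is impossible, so 252 − 6 = 246.

246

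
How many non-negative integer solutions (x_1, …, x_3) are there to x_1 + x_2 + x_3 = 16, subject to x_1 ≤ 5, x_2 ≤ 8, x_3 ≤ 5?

By stars and bars, unrestricted non-negative solutions to x_1+…+x_3 = 16 number C(16+2,2) = 153.
Subtract solutions that violate a single cap (substitute x_i' = x_i − (cap_i+1)): x_1 ≥ 6 gives C(12,2) = 66; x_2 ≥ 9 gives C(9,2) = 36; x_3 ≥ 6 gives C(12,2) = 66. Together 168.
Add back pairs where two caps are both exceeded: 3 + 15 + 3 = 21.
By inclusion–exclusion the count is 153 − 168 + 21 = 6.

6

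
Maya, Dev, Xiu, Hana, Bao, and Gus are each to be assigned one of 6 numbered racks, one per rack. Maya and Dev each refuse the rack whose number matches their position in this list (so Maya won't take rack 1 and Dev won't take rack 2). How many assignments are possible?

Let Aᵢ (for i ∈ {1, 2}) be the placements that put person i in their forbidden rack. Any j of these fix j positions, leaving (6−j)! ways to fill the rest, and there are C(2,j) ways to pick which j.
By inclusion–exclusion, the number of valid placements is Σ_{j=0}^{2} (−1)^j C(2,j)·(6−j)!.
Computing: 720 − 240 + 24 = 504.

504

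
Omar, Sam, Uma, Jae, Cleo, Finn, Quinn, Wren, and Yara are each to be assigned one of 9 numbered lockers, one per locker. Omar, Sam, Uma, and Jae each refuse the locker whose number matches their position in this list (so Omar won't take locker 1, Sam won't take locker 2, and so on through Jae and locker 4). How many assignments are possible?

Let Aᵢ (for 1 ≤ i ≤ 4) be the placements that put person i in their forbidden locker. Any j of these fix j positions, leaving (9−j)! ways to fill the rest, and there are C(4,j) ways to pick which j.
By inclusion–exclusion, the number of valid placements is Σ_{j=0}^{4} (−1)^j C(4,j)·(9−j)!.
Computing: 362880 − 161280 + 30240 − 2880 + 120 = 229080.

229080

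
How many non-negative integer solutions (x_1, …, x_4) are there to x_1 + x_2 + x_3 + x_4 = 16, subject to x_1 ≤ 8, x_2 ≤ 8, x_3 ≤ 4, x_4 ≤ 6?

202

Without the upper bounds there are C(19,3) = 969 ways to split 16 among 4 variables.
Subtract solutions that violate a single cap (substitute x_i' = x_i − (cap_i+1)): x_1 ≥ 9 gives C(10,3) = 120; x_2 ≥ 9 gives C(10,3) = 120; x_3 ≥ 5 gives C(14,3) = 364; x_4 ≥ 7 gives C(12,3) = 220. Together 824.
Add back pairs where two caps are both exceeded: 0 + 10 + 1 + 10 + 1 + 35 = 57.
By inclusion–exclusion the count is 969 − 824 + 57 = 202.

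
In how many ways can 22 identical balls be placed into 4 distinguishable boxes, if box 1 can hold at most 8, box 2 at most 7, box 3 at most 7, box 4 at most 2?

10

Ignoring the caps, the number of non-negative solutions to x_1+…+x_4 = 22 is C(25,3) = 2300.
Subtract solutions that violate a single cap (substitute x_i' = x_i − (cap_i+1)): x_1 ≥ 9 gives C(16,3) = 560; x_2 ≥ 8 gives C(17,3) = 680; x_3 ≥ 8 gives C(17,3) = 680; x_4 ≥ 3 gives C(22,3) = 1540. Together 3460.
Add back pairs where two caps are both exceeded: 56 + 56 + 286 + 84 + 364 + 364 = 1210.
Subtract triples: 0 + 10 + 10 + 20 = 40.
By inclusion–exclusion the count is 2300 − 3460 + 1210 − 40 = 10.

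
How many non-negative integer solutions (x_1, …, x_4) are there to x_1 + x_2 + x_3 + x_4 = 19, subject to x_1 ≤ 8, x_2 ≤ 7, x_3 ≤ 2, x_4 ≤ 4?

Ignoring the caps, the number of non-negative solutions to x_1+…+x_4 = 19 is C(22,3) = 1540.
Subtract solutions that violate a single cap (substitute x_i' = x_i − (cap_i+1)): x_1 ≥ 9 gives C(13,3) = 286; x_2 ≥ 8 gives C(14,3) = 364; x_3 ≥ 3 gives C(19,3) = 969; x_4 ≥ 5 gives C(17,3) = 680. Together 2299.
Add back pairs where two caps are both exceeded: 10 + 120 + 56 + 165 + 84 + 364 = 799.
Subtract triples: 0 + 0 + 10 + 20 = 30.
By inclusion–exclusion the count is 1540 − 2299 + 799 − 30 = 10.

10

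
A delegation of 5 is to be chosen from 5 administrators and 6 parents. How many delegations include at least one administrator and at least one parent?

455

With no constraint there are C(11,5) = 462 possible selections.
Selections missing a whole group: no administrators → C(6,5) = 6; no parents → C(5,5) = 1.
Both groups omitted at once is impossible, so 462 − 7 = 455.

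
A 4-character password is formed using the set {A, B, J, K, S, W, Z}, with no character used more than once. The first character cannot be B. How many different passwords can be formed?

The first character has 7−1 = 6 choices (anything except B).
The remaining 3 characters are filled from the other 6 symbols without repetition: 6 × 5 × 4 = 120.
Total: 6 × 120 = 720.

720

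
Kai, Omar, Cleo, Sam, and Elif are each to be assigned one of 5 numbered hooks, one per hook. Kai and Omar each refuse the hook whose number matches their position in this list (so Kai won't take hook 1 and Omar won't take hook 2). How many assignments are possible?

Let Aᵢ (for i ∈ {1, 2}) be the placements that put person i in their forbidden hook. Any j of these fix j positions, leaving (5−j)! ways to fill the rest, and there are C(2,j) ways to pick which j.
By inclusion–exclusion, the number of valid placements is Σ_{j=0}^{2} (−1)^j C(2,j)·(5−j)!.
Computing: 120 − 48 + 6 = 78.

78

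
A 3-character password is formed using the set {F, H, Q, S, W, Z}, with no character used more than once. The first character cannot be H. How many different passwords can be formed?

The first character has 6−1 = 5 choices (anything except H).
The remaining 2 characters are filled from the other 5 symbols without repetition: 5 × 4 = 20.
Total: 5 × 20 = 100.

100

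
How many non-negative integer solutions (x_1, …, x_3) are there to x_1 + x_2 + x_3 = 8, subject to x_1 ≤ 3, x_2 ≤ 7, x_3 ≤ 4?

19

Without the upper bounds there are C(10,2) = 45 ways to split 8 among 3 variables.
Subtract solutions that violate a single cap (substitute x_i' = x_i − (cap_i+1)): x_1 ≥ 4 gives C(6,2) = 15; x_2 ≥ 8 gives C(2,2) = 1; x_3 ≥ 5 gives C(5,2) = 10. Together 26.
No two caps can be exceeded simultaneously, so the pair terms are all 0.
By inclusion–exclusion the count is 45 − 26 + 0 = 19.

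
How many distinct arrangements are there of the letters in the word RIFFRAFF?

Letter multiplicities in RIFFRAFF: A×1, F×4, I×1, R×2.
Dividing 8! = 40320 by 4!·2! = 48 for the repeated letters gives 840.

840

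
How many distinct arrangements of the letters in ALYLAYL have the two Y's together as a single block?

60

Treat the 2 copies of Y as a single block. The multiset to arrange is then {YY, A, A, L, L, L}, 6 items in all.
That gives (6)!/(3!·2!) = 60 arrangements.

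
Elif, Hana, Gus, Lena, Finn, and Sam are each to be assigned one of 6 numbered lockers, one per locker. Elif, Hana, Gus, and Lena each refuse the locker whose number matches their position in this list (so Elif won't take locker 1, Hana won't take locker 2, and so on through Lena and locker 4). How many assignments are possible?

Let Aᵢ (for 1 ≤ i ≤ 4) be the placements that put person i in their forbidden locker. Any j of these fix j positions, leaving (6−j)! ways to fill the rest, and there are C(4,j) ways to pick which j.
By inclusion–exclusion, the number of valid placements is Σ_{j=0}^{4} (−1)^j C(4,j)·(6−j)!.
Computing: 720 − 480 + 144 − 24 + 2 = 362.

362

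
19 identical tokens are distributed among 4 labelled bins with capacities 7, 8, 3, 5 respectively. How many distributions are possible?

34

By stars and bars, unrestricted non-negative solutions to x_1+…+x_4 = 19 number C(19+3,3) = 1540.
Subtract solutions that violate a single cap (substitute x_i' = x_i − (cap_i+1)): x_1 ≥ 8 gives C(14,3) = 364; x_2 ≥ 9 gives C(13,3) = 286; x_3 ≥ 4 gives C(18,3) = 816; x_4 ≥ 6 gives C(16,3) = 560. Together 2026.
Add back pairs where two caps are both exceeded: 10 + 120 + 56 + 84 + 35 + 220 = 525.
Subtract triples: 0 + 0 + 4 + 1 = 5.
By inclusion–exclusion the count is 1540 − 2026 + 525 − 5 = 34.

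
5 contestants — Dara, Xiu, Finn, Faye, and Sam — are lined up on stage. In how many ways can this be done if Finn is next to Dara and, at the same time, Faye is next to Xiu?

24

Treat {Finn,Dara} as one block (2 orders) and {Faye,Xiu} as another (2 orders).
That leaves 3 units to arrange: 2 × 2 × 3! = 4 × 6 = 24.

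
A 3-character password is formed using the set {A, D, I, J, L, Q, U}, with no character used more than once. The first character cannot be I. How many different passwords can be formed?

The first character has 7−1 = 6 choices (anything except I).
The remaining 2 characters are filled from the other 6 symbols without repetition: 6 × 5 = 30.
Total: 6 × 30 = 180.

180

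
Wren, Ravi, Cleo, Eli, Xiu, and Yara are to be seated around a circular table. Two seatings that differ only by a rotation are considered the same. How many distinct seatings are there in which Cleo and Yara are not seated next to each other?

72

Without the restriction there are (5)! = 120 seatings.
Seatings with Cleo beside Yara: treat them as a block with 2 internal orders, giving 2 × (4)! = 48.
Subtracting, 120 − 48 = 72.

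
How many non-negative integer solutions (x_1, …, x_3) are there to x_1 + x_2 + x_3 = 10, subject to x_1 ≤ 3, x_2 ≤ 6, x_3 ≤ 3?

6

Without the upper bounds there are C(12,2) = 66 ways to split 10 among 3 variables.
Subtract solutions that violate a single cap (substitute x_i' = x_i − (cap_i+1)): x_1 ≥ 4 gives C(8,2) = 28; x_2 ≥ 7 gives C(5,2) = 10; x_3 ≥ 4 gives C(8,2) = 28. Together 66.
Add back pairs where two caps are both exceeded: 0 + 6 + 0 = 6.
By inclusion–exclusion the count is 66 − 66 + 6 = 6.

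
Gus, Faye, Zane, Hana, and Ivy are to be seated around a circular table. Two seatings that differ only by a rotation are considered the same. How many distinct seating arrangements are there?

24

Fix one person's seat to break rotational symmetry; the remaining 4 people can be arranged in (4)! = 24 ways.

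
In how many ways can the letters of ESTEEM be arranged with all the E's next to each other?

24

Treat the 3 copies of E as a single block. The multiset to arrange is then {EEE, M, S, T}, 4 items in all.
All 4 items are distinct, so there are (4)! = 24 arrangements.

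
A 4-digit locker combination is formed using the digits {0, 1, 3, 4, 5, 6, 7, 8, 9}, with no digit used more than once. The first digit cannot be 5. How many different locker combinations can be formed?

The first digit has 9−1 = 8 choices (anything except 5).
The remaining 3 digits are filled from the other 8 symbols without repetition: 8 × 7 × 6 = 336.
Total: 8 × 336 = 2688.

2688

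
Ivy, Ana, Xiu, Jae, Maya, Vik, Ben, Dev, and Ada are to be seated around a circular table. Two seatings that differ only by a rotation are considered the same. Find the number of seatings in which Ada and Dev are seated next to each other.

10080

Treat {Ada, Dev} as one unit (2 internal orders) and seat the resulting 8 units around the table: (7)! circular arrangements.
So 2 × (7)! = 2 × 5040 = 10080.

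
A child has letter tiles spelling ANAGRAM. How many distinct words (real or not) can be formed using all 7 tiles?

840

The 7 letters of ANAGRAM have repeats: A appearing 3 times.
So there are 7! / (3!) = 840 distinguishable arrangements.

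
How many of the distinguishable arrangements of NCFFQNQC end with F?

Fix F in the last position and arrange the remaining 7 letters.
Those 7 letters have C appearing twice, N appearing twice, and Q appearing twice, giving (7)!/(2!·2!·2!) = 630.

630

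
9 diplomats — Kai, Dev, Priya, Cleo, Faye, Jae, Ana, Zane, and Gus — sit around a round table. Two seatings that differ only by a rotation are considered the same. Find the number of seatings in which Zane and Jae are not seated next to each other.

Without the restriction there are (8)! = 40320 seatings.
Those with Zane next to Jae: fuse the pair into one unit and seat 8 units around a circle — 2·(7)! = 10080.
Subtracting, 40320 − 10080 = 30240.

30240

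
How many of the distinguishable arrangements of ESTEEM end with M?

With the last slot taken by M, it remains to arrange the other 5 letters (ESTEE).
Those 5 letters have E appearing 3 times, giving (5)!/(3!) = 20.

20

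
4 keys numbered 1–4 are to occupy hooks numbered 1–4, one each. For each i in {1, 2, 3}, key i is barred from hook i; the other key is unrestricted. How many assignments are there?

11

Let Aᵢ (for i ∈ {1, 2, 3}) be the placements that put key i in its forbidden hook. Any j of these fix j positions, leaving (4−j)! ways to fill the rest, and there are C(3,j) ways to pick which j.
By inclusion–exclusion, the number of valid placements is Σ_{j=0}^{3} (−1)^j C(3,j)·(4−j)!.
Computing: 24 − 18 + 6 − 1 = 11.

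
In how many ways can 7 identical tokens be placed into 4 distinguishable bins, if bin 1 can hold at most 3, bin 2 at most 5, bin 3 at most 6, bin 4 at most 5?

91

Ignoring the caps, the number of non-negative solutions to x_1+…+x_4 = 7 is C(10,3) = 120.
Subtract solutions that violate a single cap (substitute x_i' = x_i − (cap_i+1)): x_1 ≥ 4 gives C(6,3) = 20; x_2 ≥ 6 gives C(4,3) = 4; x_3 ≥ 7 gives C(3,3) = 1; x_4 ≥ 6 gives C(4,3) = 4. Together 29.
No two caps can be exceeded simultaneously, so the pair terms are all 0.
By inclusion–exclusion the count is 120 − 29 + 0 = 91.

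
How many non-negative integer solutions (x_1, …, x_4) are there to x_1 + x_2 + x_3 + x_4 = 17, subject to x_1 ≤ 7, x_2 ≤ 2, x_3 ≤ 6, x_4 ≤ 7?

By stars and bars, unrestricted non-negative solutions to x_1+…+x_4 = 17 number C(17+3,3) = 1140.
Subtract solutions that violate a single cap (substitute x_i' = x_i − (cap_i+1)): x_1 ≥ 8 gives C(12,3) = 220; x_2 ≥ 3 gives C(17,3) = 680; x_3 ≥ 7 gives C(13,3) = 286; x_4 ≥ 8 gives C(12,3) = 220. Together 1406.
Add back pairs where two caps are both exceeded: 84 + 10 + 4 + 120 + 84 + 10 = 312.
By inclusion–exclusion the count is 1140 − 1406 + 312 = 46.

46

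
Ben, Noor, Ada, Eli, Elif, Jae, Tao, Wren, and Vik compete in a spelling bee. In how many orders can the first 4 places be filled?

There are 9 choices for 1st place, 8 for 2nd, and so on down to 6 for position 4.
That gives 9 × 8 × 7 × 6 = 3024.

3024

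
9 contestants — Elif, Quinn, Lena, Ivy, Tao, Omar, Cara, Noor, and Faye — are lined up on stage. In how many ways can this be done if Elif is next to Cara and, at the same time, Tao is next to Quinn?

Treat {Elif,Cara} as one block (2 orders) and {Tao,Quinn} as another (2 orders).
That leaves 7 units to arrange: 2 × 2 × 7! = 4 × 5040 = 20160.

20160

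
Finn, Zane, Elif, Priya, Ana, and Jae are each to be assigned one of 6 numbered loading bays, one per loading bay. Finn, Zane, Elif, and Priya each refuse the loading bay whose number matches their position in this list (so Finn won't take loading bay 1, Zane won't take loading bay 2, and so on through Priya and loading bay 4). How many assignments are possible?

Let Aᵢ (for 1 ≤ i ≤ 4) be the placements that put person i in their forbidden loading bay. Any j of these fix j positions, leaving (6−j)! ways to fill the rest, and there are C(4,j) ways to pick which j.
By inclusion–exclusion, the number of valid placements is Σ_{j=0}^{4} (−1)^j C(4,j)·(6−j)!.
Computing: 720 − 480 + 144 − 24 + 2 = 362.

362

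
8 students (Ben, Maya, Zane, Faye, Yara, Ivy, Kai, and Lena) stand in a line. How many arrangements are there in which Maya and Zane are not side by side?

There are 8! = 40320 arrangements in all. If Maya and Zane are adjacent, merging them into one block gives 2·(7)! = 10080 arrangements.
Complementary counting: 40320 − 10080 = 30240.

30240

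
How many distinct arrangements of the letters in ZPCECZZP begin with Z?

630

With the first slot taken by Z, it remains to arrange the other 7 letters (PCECZZP).
Those 7 letters have C appearing twice, P appearing twice, and Z appearing twice, giving (7)!/(2!·2!·2!) = 630.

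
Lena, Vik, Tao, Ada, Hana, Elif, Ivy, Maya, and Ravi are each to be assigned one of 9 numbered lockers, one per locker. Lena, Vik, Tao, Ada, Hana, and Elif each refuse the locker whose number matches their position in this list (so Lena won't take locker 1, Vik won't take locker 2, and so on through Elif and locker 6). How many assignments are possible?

Let Aᵢ (for 1 ≤ i ≤ 6) be the placements that put person i in their forbidden locker. Any j of these fix j positions, leaving (9−j)! ways to fill the rest, and there are C(6,j) ways to pick which j.
By inclusion–exclusion, the number of valid placements is Σ_{j=0}^{6} (−1)^j C(6,j)·(9−j)!.
Computing: 362880 − 241920 + 75600 − 14400 + 1800 − 144 + 6 = 183822.

183822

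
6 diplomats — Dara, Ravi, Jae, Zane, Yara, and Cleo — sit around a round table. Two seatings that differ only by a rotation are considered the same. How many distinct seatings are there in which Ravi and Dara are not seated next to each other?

72

Without the restriction there are (5)! = 120 seatings.
Seatings with Ravi beside Dara: treat them as a block with 2 internal orders, giving 2 × (4)! = 48.
Subtracting, 120 − 48 = 72.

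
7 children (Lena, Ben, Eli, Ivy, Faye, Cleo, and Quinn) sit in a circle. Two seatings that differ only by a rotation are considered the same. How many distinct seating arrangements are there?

720

Around a circle, 7 distinct people have 7!/7 = (6)! = 720 rotationally distinct seatings.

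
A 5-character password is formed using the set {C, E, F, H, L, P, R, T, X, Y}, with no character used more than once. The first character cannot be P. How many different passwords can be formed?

The first character has 10−1 = 9 choices (anything except P).
The remaining 4 characters are filled from the other 9 symbols without repetition: 9 × 8 × 7 × 6 = 3024.
Total: 9 × 3024 = 27216.

27216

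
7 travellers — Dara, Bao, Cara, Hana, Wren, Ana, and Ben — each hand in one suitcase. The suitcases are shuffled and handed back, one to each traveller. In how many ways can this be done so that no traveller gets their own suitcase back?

Count assignments avoiding every fixed point. For any j of the 7 travellers fixed to their own suitcase, the other 7−j can be arranged in (7−j)! ways.
By inclusion–exclusion this is Σ_{j=0}^{7} (−1)^j C(7,j)·(7−j)!.
Computing: 5040 − 5040 + 2520 − 840 + 210 − 42 + 7 − 1 = 1854.

1854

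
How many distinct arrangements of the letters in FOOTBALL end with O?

Fix O in the last position and arrange the remaining 7 letters.
Those 7 letters have L appearing twice, giving (7)!/(2!) = 2520.

2520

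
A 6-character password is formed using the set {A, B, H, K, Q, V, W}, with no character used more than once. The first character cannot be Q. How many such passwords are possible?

4320

The first character has 7−1 = 6 choices (anything except Q).
The remaining 5 characters are filled from the other 6 symbols without repetition: 6 × 5 × 4 × 3 × 2 = 720.
Total: 6 × 720 = 4320.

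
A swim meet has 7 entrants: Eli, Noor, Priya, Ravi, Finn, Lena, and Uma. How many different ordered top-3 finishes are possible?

There are 7 choices for 1st place, 6 for 2nd, and 5 for 3rd.
That gives 7 × 6 × 5 = 210.

210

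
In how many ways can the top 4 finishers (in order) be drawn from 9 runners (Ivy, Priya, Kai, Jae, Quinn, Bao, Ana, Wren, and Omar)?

This is an ordered selection of 4 from 9: P(9,4).
That gives 9 × 8 × 7 × 6 = 3024.

3024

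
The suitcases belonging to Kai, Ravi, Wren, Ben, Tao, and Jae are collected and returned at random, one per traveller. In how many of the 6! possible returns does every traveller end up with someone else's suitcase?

265

Let Aᵢ be the assignments in which traveller i gets their own suitcase. We want the size of the complement of A₁∪…∪A_6.
By inclusion–exclusion this is Σ_{j=0}^{6} (−1)^j C(6,j)·(6−j)!.
Computing: 720 − 720 + 360 − 120 + 30 − 6 + 1 = 265.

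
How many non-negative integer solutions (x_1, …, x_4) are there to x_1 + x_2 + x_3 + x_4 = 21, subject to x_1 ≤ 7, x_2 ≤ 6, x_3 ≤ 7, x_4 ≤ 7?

By stars and bars, unrestricted non-negative solutions to x_1+…+x_4 = 21 number C(21+3,3) = 2024.
Subtract solutions that violate a single cap (substitute x_i' = x_i − (cap_i+1)): x_1 ≥ 8 gives C(16,3) = 560; x_2 ≥ 7 gives C(17,3) = 680; x_3 ≥ 8 gives C(16,3) = 560; x_4 ≥ 8 gives C(16,3) = 560. Together 2360.
Add back pairs where two caps are both exceeded: 84 + 56 + 56 + 84 + 84 + 56 = 420.
By inclusion–exclusion the count is 2024 − 2360 + 420 = 84.

84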